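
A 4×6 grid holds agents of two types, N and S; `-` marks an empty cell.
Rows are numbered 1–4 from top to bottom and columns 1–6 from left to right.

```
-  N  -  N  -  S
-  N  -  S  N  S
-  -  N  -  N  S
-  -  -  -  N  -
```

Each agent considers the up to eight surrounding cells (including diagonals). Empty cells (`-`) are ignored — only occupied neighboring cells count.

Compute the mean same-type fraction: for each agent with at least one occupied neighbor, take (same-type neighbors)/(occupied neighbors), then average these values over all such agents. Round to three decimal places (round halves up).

0.498

Row 1: (1,2)N 1/1 · (1,4)N 1/2 · (1,6)S 1/2
Row 2: (2,2)N 2/2 · (2,4)S 0/4 · (2,5)N 2/6 · (2,6)S 2/4
Row 3: (3,3)N 1/2 · (3,5)N 2/5 · (3,6)S 1/4
Row 4: (4,5)N 1/2
Sum over 11 agents: 1/1 + 1/2 + 1/2 + 2/2 + 0/4 + 2/6 + 2/4 + 1/2 + 2/5 + 1/4 + 1/2 = 329/60; mean = 329/60 ÷ 11 = 329/660 = 0.498484… → 0.498.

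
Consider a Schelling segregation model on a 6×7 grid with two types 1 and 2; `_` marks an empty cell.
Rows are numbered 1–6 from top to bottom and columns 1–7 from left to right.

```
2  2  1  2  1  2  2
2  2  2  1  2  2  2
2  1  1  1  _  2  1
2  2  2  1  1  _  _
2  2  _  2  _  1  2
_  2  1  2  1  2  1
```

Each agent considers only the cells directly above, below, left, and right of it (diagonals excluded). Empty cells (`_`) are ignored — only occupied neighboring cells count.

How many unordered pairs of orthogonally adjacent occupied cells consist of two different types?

26

Scan each occupied cell's neighbors to the right and below so each pair is counted once.
From row 1: 7 unlike of 13 pairs (running 7/13).
From row 2: 5 unlike of 12 pairs (running 12/25).
From row 3: 4 unlike of 8 pairs (running 16/33).
From row 4: 2 unlike of 7 pairs (running 18/40).
From row 5: 3 unlike of 6 pairs (running 21/46).
From row 6: 5 unlike of 5 pairs (running 26/51).
Total adjacent occupied pairs: 51; unlike-type pairs: 26.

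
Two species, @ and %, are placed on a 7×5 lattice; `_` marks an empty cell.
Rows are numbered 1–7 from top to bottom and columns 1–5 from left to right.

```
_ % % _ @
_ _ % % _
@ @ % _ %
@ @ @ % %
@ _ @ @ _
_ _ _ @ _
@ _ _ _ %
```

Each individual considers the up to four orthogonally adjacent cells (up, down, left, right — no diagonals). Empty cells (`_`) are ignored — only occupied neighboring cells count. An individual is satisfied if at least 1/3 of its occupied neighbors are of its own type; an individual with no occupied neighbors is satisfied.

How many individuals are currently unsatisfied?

0

(1,2)% 1/1 ok
(1,3)% 2/2 ok
(1,5)@ 0/0 ok
(2,3)% 3/3 ok
(2,4)% 1/1 ok
(3,1)@ 2/2 ok
(3,2)@ 2/3 ok
(3,3)% 1/3 ok
(3,5)% 1/1 ok
(4,1)@ 3/3 ok
(4,2)@ 3/3 ok
(4,3)@ 2/4 ok
(4,4)% 1/3 ok
(4,5)% 2/2 ok
(5,1)@ 1/1 ok
(5,3)@ 2/2 ok
(5,4)@ 2/3 ok
(6,4)@ 1/1 ok
(7,1)@ 0/0 ok
(7,5)% 0/0 ok
Every one meets the threshold.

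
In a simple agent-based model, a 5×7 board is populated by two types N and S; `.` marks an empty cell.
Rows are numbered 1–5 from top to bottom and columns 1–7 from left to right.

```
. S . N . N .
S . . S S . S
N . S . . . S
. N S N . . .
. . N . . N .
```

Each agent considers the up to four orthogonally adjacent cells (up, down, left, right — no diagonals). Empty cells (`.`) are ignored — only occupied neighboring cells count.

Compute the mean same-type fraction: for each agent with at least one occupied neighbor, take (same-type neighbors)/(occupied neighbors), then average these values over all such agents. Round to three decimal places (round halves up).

0.396

(1,2)S — no occupied neighbors
(1,4)N 0/1
(1,6)N — no occupied neighbors
(2,1)S 0/1
(2,4)S 1/2
(2,5)S 1/1
(2,7)S 1/1
(3,1)N 0/1
(3,3)S 1/1
(3,7)S 1/1
(4,2)N 0/1
(4,3)S 1/4
(4,4)N 0/1
(5,3)N 0/1
(5,6)N — no occupied neighbors
Sum over 12 agents: 0/1 + 0/1 + 1/2 + 1/1 + 1/1 + 0/1 + 1/1 + 1/1 + 0/1 + 1/4 + 0/1 + 0/1 = 19/4; mean = 19/4 ÷ 12 = 19/48 = 0.395833… → 0.396.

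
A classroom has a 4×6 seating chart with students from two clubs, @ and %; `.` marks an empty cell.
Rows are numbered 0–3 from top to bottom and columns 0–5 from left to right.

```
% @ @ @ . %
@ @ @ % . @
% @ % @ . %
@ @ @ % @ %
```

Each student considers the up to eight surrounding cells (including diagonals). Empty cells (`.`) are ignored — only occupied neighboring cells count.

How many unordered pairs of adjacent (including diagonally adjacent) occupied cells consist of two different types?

25

Scan each occupied cell's neighbors to the right and below (and the two forward diagonals) so each pair is counted once.
From row 0: 6 unlike of 14 pairs (running 6/14).
From row 1: 7 unlike of 14 pairs (running 13/28).
From row 2: 9 unlike of 16 pairs (running 22/44).
From row 3: 3 unlike of 5 pairs (running 25/49).
Total adjacent occupied pairs: 49; unlike-type pairs: 25.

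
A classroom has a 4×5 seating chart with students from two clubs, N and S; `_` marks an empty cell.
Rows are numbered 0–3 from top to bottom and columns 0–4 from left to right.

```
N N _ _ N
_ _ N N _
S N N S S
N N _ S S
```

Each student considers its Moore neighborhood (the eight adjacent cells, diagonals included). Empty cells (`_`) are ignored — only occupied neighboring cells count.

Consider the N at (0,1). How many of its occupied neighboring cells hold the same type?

2

Occupied neighbors of (0,1): (0,0)=N, (1,2)=N.
Same type (N): 2 of 2.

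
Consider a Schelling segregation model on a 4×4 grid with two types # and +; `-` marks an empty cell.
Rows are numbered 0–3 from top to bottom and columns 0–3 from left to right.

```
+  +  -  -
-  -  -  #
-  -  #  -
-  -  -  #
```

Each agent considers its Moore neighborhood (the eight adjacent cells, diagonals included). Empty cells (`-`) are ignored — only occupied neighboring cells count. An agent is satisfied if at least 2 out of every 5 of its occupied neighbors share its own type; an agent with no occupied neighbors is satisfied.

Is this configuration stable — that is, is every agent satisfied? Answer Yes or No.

Yes

(0,0)+ 1/1 ok
(0,1)+ 1/1 ok
(1,3)# 1/1 ok
(2,2)# 2/2 ok
(3,3)# 1/1 ok
All meet the threshold, so the configuration is stable.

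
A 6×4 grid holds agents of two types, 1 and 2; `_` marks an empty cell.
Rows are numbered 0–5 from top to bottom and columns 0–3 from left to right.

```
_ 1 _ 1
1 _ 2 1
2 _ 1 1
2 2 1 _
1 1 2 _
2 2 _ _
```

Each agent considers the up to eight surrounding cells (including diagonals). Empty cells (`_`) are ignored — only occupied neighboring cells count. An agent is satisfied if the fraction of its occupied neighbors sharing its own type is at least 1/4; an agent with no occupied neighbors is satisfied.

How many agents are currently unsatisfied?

2

(0,1)1 1/2 ✓
(0,3)1 1/2 ✓
(1,0)1 1/2 ✓
(1,2)2 0/5 ✗
(1,3)1 3/4 ✓
(2,0)2 2/3 ✓
(2,2)1 3/5 ✓
(2,3)1 3/4 ✓
(3,0)2 2/4 ✓
(3,1)2 3/7 ✓
(3,2)1 3/5 ✓
(4,0)1 1/5 ✗
(4,1)1 2/7 ✓
(4,2)2 2/4 ✓
(5,0)2 1/3 ✓
(5,1)2 2/4 ✓
Unsatisfied: (1,2), (4,0) — 2 in total.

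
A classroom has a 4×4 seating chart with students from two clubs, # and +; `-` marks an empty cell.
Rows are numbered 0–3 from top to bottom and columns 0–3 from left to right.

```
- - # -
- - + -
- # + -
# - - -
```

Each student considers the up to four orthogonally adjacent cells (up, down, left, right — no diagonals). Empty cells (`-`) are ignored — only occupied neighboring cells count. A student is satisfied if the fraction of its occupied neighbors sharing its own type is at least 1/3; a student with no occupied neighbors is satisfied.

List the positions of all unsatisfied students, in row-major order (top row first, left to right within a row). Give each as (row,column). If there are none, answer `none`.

(0,2)# 0/1 ✗
(1,2)+ 1/2 ✓
(2,1)# 0/1 ✗
(2,2)+ 1/2 ✓
(3,0)# 0/0 ✓

(0,2), (2,1)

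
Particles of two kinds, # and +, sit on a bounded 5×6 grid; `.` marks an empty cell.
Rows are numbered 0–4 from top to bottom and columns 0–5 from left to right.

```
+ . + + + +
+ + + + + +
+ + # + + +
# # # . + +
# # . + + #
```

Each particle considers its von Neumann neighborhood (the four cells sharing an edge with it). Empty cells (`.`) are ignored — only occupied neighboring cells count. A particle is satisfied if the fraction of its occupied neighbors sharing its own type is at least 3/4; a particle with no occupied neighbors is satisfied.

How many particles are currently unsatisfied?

8

(0,0)+ 1/1 ok
(0,2)+ 2/2 ok
(0,3)+ 3/3 ok
(0,4)+ 3/3 ok
(0,5)+ 2/2 ok
(1,0)+ 3/3 ok
(1,1)+ 3/3 ok
(1,2)+ 3/4 ok
(1,3)+ 4/4 ok
(1,4)+ 4/4 ok
(1,5)+ 3/3 ok
(2,0)+ 2/3 unhappy
(2,1)+ 2/4 unhappy
(2,2)# 1/4 unhappy
(2,3)+ 2/3 unhappy
(2,4)+ 4/4 ok
(2,5)+ 3/3 ok
(3,0)# 2/3 unhappy
(3,1)# 3/4 ok
(3,2)# 2/2 ok
(3,4)+ 3/3 ok
(3,5)+ 2/3 unhappy
(4,0)# 2/2 ok
(4,1)# 2/2 ok
(4,3)+ 1/1 ok
(4,4)+ 2/3 unhappy
(4,5)# 0/2 unhappy
Unsatisfied: (2,0), (2,1), (2,2), (2,3), (3,0), (3,5), (4,4), (4,5) — 8 in total.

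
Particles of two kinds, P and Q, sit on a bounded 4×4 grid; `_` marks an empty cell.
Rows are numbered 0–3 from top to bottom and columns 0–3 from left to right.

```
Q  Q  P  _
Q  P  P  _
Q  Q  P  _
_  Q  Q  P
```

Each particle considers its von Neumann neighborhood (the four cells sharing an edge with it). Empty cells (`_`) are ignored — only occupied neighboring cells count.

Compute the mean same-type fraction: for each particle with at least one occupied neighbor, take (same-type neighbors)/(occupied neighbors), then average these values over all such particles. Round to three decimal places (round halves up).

(0,0)Q 2/2
(0,1)Q 1/3
(0,2)P 1/2
(1,0)Q 2/3
(1,1)P 1/4
(1,2)P 3/3
(2,0)Q 2/2
(2,1)Q 2/4
(2,2)P 1/3
(3,1)Q 2/2
(3,2)Q 1/3
(3,3)P 0/1
Sum over 12 particles: 2/2 + 1/3 + 1/2 + 2/3 + 1/4 + 3/3 + 2/2 + 2/4 + 1/3 + 2/2 + 1/3 + 0/1 = 83/12; mean = 83/12 ÷ 12 = 83/144 = 0.576388… → 0.576.

0.576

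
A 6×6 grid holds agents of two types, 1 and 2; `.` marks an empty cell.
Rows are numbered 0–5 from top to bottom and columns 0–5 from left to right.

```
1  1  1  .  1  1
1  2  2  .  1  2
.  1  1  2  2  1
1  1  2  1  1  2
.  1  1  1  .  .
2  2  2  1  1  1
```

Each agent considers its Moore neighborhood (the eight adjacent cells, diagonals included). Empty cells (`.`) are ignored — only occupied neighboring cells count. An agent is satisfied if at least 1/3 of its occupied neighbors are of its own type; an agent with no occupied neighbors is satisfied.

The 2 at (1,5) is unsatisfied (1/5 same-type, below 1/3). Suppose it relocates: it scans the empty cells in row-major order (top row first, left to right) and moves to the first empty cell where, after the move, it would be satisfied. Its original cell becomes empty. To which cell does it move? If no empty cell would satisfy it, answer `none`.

Vacating (1,5). Empty cells in order:
  (0,3): 1/4 same-type → still unsatisfied.
  (1,3): 3/7 same-type → satisfied — stop here.

(1,3)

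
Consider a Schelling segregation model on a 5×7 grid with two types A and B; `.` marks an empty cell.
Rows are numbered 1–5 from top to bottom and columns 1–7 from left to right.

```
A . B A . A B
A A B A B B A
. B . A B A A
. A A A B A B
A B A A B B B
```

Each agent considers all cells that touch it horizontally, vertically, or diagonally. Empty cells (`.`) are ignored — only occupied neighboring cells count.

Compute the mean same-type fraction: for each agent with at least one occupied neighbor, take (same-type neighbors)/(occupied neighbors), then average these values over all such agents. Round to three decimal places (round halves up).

0.460

(1,1)A 2/2
(1,3)B 1/4
(1,4)A 1/4
(1,6)A 1/4
(1,7)B 1/3
(2,1)A 2/3
(2,2)A 2/5
(2,3)B 2/6
(2,4)A 2/6
(2,5)B 2/7
(2,6)B 3/7
(2,7)A 3/5
(3,2)B 1/5
(3,4)A 3/7
(3,5)B 3/8
(3,6)A 3/8
(3,7)A 3/5
(4,2)A 3/5
(4,3)A 5/7
(4,4)A 4/7
(4,5)B 3/8
(4,6)A 2/8
(4,7)B 2/5
(5,1)A 1/2
(5,2)B 0/4
(5,3)A 4/5
(5,4)A 3/5
(5,5)B 2/5
(5,6)B 4/5
(5,7)B 2/3
Sum over 30 agents: 2/2 + 1/4 + 1/4 + 1/4 + 1/3 + 2/3 + 2/5 + 2/6 + 2/6 + 2/7 + 3/7 + 3/5 + 1/5 + 3/7 + 3/8 + 3/8 + 3/5 + 3/5 + 5/7 + 4/7 + 3/8 + 2/8 + 2/5 + 1/2 + 0/4 + 4/5 + 3/5 + 2/5 + 4/5 + 2/3 = 11581/840; mean = 11581/840 ÷ 30 = 11581/25200 = 0.459563… → 0.460.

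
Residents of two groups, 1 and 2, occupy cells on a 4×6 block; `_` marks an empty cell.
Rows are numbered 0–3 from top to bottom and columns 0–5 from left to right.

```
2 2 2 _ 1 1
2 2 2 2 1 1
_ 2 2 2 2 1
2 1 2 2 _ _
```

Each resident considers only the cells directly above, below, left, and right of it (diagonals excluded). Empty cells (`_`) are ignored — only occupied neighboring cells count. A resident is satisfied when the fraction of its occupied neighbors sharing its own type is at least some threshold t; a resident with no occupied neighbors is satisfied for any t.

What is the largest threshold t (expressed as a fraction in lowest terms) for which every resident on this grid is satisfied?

0/1

Row 0: (0,0)2 2/2 · (0,1)2 3/3 · (0,2)2 2/2 · (0,4)1 2/2 · (0,5)1 2/2
Row 1: (1,0)2 2/2 · (1,1)2 4/4 · (1,2)2 4/4 · (1,3)2 2/3 · (1,4)1 2/4 · (1,5)1 3/3
Row 2: (2,1)2 2/3 · (2,2)2 4/4 · (2,3)2 4/4 · (2,4)2 1/3 · (2,5)1 1/2
Row 3: (3,0)2 0/1 · (3,1)1 0/3 · (3,2)2 2/3 · (3,3)2 2/2
The smallest same-type fraction is 0/1 at (3,0), which reduces to 0/1. Any threshold above that leaves this resident unsatisfied.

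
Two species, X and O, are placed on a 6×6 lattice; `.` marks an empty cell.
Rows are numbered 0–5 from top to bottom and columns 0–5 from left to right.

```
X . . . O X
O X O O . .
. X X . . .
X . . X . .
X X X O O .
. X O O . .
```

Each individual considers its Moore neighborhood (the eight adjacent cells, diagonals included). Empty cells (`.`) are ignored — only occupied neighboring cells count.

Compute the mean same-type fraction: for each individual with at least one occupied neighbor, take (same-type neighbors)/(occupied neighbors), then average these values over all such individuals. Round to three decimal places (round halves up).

0.562

(0,0)X 1/2
(0,4)O 1/2
(0,5)X 0/1
(1,0)O 0/3
(1,1)X 3/5
(1,2)O 1/4
(1,3)O 2/3
(2,1)X 3/5
(2,2)X 3/5
(3,0)X 3/3
(3,3)X 2/4
(4,0)X 3/3
(4,1)X 4/5
(4,2)X 3/6
(4,3)O 3/5
(4,4)O 2/3
(5,1)X 3/4
(5,2)O 2/5
(5,3)O 3/4
Sum over 19 individuals: 1/2 + 1/2 + 0/1 + 0/3 + 3/5 + 1/4 + 2/3 + 3/5 + 3/5 + 3/3 + 2/4 + 3/3 + 4/5 + 3/6 + 3/5 + 2/3 + 3/4 + 2/5 + 3/4 = 641/60; mean = 641/60 ÷ 19 = 641/1140 = 0.562280… → 0.562.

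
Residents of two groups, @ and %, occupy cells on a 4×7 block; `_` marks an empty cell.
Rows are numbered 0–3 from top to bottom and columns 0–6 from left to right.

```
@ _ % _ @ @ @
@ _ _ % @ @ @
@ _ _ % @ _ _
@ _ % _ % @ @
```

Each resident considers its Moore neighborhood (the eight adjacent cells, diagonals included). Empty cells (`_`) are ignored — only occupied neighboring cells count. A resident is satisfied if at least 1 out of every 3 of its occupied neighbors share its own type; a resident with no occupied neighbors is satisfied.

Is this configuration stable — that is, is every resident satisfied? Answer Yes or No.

(0,0)@ 1/1 satisfied
(0,2)% 1/1 satisfied
(0,4)@ 3/4 satisfied
(0,5)@ 5/5 satisfied
(0,6)@ 3/3 satisfied
(1,0)@ 2/2 satisfied
(1,3)% 2/5 satisfied
(1,4)@ 4/6 satisfied
(1,5)@ 6/6 satisfied
(1,6)@ 3/3 satisfied
(2,0)@ 2/2 satisfied
(2,3)% 3/5 satisfied
(2,4)@ 3/6 satisfied
(3,0)@ 1/1 satisfied
(3,2)% 1/1 satisfied
(3,4)% 1/3 satisfied
(3,5)@ 2/3 satisfied
(3,6)@ 1/1 satisfied
All meet the threshold, so the configuration is stable.

Yes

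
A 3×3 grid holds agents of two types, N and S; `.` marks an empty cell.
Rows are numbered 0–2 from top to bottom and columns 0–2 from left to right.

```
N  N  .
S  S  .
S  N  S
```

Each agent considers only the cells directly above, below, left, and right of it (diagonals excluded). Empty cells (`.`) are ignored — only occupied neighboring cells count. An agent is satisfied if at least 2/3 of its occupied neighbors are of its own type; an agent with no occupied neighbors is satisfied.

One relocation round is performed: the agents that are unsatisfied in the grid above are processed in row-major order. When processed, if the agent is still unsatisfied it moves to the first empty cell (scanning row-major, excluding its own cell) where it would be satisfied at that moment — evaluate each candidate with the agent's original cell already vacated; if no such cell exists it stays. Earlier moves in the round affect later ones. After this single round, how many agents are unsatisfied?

5

Initially unsatisfied (in order): (0,0), (0,1), (1,1), (2,0), (2,1), (2,2).
  (0,0) → (0,2).
  (0,1): no empty cell satisfies it; stays.
  (1,1): no empty cell satisfies it; stays.
  (2,0) → (1,2).
  (2,1): no empty cell satisfies it; stays.
  (2,2): no empty cell satisfies it; stays.
Resulting grid:
. N N
S S S
. N S
Unsatisfied now: (0,1), (0,2), (1,1), (2,1), (2,2).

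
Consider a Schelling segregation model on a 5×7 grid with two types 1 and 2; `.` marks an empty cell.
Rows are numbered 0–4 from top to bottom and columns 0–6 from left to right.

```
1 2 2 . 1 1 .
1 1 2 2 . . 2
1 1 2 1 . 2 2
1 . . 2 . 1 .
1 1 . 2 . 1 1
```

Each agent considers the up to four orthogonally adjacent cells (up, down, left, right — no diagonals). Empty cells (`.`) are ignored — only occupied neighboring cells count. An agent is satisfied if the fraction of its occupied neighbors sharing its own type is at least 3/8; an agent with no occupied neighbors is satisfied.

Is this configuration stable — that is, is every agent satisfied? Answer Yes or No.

Row 0: (0,0)1 1/2 ✓ · (0,1)2 1/3 ✗ · (0,2)2 2/2 ✓ · (0,4)1 1/1 ✓ · (0,5)1 1/1 ✓
Row 1: (1,0)1 3/3 ✓ · (1,1)1 2/4 ✓ · (1,2)2 3/4 ✓ · (1,3)2 1/2 ✓ · (1,6)2 1/1 ✓
Row 2: (2,0)1 3/3 ✓ · (2,1)1 2/3 ✓ · (2,2)2 1/3 ✗ · (2,3)1 0/3 ✗ · (2,5)2 1/2 ✓ · (2,6)2 2/2 ✓
Row 3: (3,0)1 2/2 ✓ · (3,3)2 1/2 ✓ · (3,5)1 1/2 ✓
Row 4: (4,0)1 2/2 ✓ · (4,1)1 1/1 ✓ · (4,3)2 1/1 ✓ · (4,5)1 2/2 ✓ · (4,6)1 1/1 ✓
For instance (0,1) has only 1/3 same-type neighbors, below 3/8.

No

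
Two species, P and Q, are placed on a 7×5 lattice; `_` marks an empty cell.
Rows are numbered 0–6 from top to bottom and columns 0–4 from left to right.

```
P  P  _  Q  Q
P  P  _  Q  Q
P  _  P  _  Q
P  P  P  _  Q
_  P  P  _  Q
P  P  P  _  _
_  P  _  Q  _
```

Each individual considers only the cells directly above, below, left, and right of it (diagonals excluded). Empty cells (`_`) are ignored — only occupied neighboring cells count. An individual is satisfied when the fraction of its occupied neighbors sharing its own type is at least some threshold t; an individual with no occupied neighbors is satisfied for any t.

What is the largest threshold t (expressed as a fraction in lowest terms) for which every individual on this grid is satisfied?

(0,0)P 2/2
(0,1)P 2/2
(0,3)Q 2/2
(0,4)Q 2/2
(1,0)P 3/3
(1,1)P 2/2
(1,3)Q 2/2
(1,4)Q 3/3
(2,0)P 2/2
(2,2)P 1/1
(2,4)Q 2/2
(3,0)P 2/2
(3,1)P 3/3
(3,2)P 3/3
(3,4)Q 2/2
(4,1)P 3/3
(4,2)P 3/3
(4,4)Q 1/1
(5,0)P 1/1
(5,1)P 4/4
(5,2)P 2/2
(6,1)P 1/1
(6,3)Q — no occupied neighbors
The smallest same-type fraction is 2/2 at (0,0), which reduces to 1/1. Any threshold above that leaves this individual unsatisfied.

1/1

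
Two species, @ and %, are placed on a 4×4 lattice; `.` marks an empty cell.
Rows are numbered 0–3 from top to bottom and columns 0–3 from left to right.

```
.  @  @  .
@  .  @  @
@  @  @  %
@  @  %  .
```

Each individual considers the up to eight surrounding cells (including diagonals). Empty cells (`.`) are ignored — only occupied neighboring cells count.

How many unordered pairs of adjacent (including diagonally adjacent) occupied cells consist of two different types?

6

Scan each occupied cell's neighbors to the right and below (and the two forward diagonals) so each pair is counted once.
Row 0: @(0,1)–@(0,2)= @(0,1)–@(1,2)= @(0,1)–@(1,0)= @(0,2)–@(1,2)= @(0,2)–@(1,3)=  → 0/5 unlike.
Row 1: @(1,0)–@(2,0)= @(1,0)–@(2,1)= @(1,2)–@(1,3)= @(1,2)–@(2,2)= @(1,2)–%(2,3)≠ @(1,2)–@(2,1)= @(1,3)–%(2,3)≠ @(1,3)–@(2,2)=  → 2/8 unlike.
Row 2: @(2,0)–@(2,1)= @(2,0)–@(3,0)= @(2,0)–@(3,1)= @(2,1)–@(2,2)= @(2,1)–@(3,1)= @(2,1)–%(3,2)≠ @(2,1)–@(3,0)= @(2,2)–%(2,3)≠ @(2,2)–%(3,2)≠ @(2,2)–@(3,1)= %(2,3)–%(3,2)=  → 3/11 unlike.
Row 3: @(3,0)–@(3,1)= @(3,1)–%(3,2)≠  → 1/2 unlike.
Total adjacent occupied pairs: 26; unlike-type pairs: 6.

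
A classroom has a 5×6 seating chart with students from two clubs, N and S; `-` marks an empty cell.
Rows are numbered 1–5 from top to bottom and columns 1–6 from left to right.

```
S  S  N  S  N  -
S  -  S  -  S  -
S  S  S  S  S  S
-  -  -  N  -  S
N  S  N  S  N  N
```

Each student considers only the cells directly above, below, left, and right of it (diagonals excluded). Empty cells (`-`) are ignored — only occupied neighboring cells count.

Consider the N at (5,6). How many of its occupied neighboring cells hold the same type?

Occupied neighbors of (5,6): (4,6)=S, (5,5)=N.
Same type (N): 1 of 2.

1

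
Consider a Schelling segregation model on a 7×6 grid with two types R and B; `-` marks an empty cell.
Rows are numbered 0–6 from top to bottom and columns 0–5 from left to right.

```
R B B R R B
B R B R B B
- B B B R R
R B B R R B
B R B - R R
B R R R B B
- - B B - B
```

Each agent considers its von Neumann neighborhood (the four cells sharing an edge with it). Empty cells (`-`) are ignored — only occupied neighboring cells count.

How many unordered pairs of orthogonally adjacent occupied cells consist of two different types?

32

Scan each occupied cell's neighbors to the right and below so each pair is counted once.
From row 0: 6 unlike of 11 pairs (running 6/11).
From row 1: 8 unlike of 10 pairs (running 14/21).
From row 2: 3 unlike of 9 pairs (running 17/30).
From row 3: 6 unlike of 10 pairs (running 23/40).
From row 4: 5 unlike of 8 pairs (running 28/48).
From row 5: 4 unlike of 8 pairs (running 32/56).
From row 6: 0 unlike of 1 pairs (running 32/57).
Total adjacent occupied pairs: 57; unlike-type pairs: 32.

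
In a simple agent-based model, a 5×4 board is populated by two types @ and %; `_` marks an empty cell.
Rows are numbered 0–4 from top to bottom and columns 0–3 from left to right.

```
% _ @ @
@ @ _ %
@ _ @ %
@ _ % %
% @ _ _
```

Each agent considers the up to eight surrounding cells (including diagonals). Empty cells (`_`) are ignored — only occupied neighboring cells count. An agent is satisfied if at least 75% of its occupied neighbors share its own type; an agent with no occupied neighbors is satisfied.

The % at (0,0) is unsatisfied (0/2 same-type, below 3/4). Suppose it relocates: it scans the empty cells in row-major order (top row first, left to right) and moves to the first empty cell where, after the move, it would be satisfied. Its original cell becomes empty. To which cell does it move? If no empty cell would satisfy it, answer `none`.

(4,3)

Vacating (0,0). Empty cells in order:
  (0,1): 0/3 same-type → still unsatisfied.
  (1,2): 2/6 same-type → still unsatisfied.
  (2,1): 1/6 same-type → still unsatisfied.
  (3,1): 2/6 same-type → still unsatisfied.
  (4,2): 2/3 same-type → still unsatisfied.
  (4,3): 2/2 same-type → satisfied — stop here.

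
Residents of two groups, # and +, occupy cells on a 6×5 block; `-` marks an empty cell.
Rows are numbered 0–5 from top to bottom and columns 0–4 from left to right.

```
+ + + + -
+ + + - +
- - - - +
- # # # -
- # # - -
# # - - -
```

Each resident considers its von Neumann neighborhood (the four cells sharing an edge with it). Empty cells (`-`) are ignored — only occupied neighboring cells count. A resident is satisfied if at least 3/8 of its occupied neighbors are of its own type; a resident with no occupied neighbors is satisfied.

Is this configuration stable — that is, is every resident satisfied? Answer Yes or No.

Row 0: (0,0)+ 2/2 ok · (0,1)+ 3/3 ok · (0,2)+ 3/3 ok · (0,3)+ 1/1 ok
Row 1: (1,0)+ 2/2 ok · (1,1)+ 3/3 ok · (1,2)+ 2/2 ok · (1,4)+ 1/1 ok
Row 2: (2,4)+ 1/1 ok
Row 3: (3,1)# 2/2 ok · (3,2)# 3/3 ok · (3,3)# 1/1 ok
Row 4: (4,1)# 3/3 ok · (4,2)# 2/2 ok
Row 5: (5,0)# 1/1 ok · (5,1)# 2/2 ok
All meet the threshold, so the configuration is stable.

Yes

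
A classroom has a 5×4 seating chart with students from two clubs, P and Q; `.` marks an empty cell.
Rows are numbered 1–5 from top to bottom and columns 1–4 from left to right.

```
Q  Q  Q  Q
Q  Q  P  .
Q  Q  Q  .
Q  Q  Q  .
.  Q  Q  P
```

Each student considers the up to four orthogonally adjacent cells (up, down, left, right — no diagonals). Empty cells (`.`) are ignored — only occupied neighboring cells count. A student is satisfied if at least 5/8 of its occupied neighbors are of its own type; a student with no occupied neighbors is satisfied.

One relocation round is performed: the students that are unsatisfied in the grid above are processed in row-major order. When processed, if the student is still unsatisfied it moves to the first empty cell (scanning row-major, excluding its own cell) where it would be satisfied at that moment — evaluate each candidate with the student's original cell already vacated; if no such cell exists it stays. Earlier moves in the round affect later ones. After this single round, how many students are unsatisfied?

2

Initially unsatisfied (in order): (2,3), (5,4).
  (2,3): no empty cell satisfies it; stays.
  (5,4): no empty cell satisfies it; stays.
Resulting grid:
Q Q Q Q
Q Q P .
Q Q Q .
Q Q Q .
. Q Q P
Unsatisfied now: (2,3), (5,4).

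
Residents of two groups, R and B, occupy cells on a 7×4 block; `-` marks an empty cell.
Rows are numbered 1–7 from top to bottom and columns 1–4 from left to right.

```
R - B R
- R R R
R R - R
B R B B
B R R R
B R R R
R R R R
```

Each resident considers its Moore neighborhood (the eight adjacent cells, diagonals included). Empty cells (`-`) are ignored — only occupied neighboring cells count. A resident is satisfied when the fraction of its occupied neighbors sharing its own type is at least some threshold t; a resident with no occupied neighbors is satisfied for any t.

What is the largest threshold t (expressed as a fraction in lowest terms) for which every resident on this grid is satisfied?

Row 1: (1,1)R 1/1 · (1,3)B 0/4 · (1,4)R 2/3
Row 2: (2,2)R 4/5 · (2,3)R 5/6 · (2,4)R 3/4
Row 3: (3,1)R 3/4 · (3,2)R 4/6 · (3,4)R 2/4
Row 4: (4,1)B 1/5 · (4,2)R 4/7 · (4,3)B 1/7 · (4,4)B 1/4
Row 5: (5,1)B 2/5 · (5,2)R 4/8 · (5,3)R 6/8 · (5,4)R 3/5
Row 6: (6,1)B 1/5 · (6,2)R 6/8 · (6,3)R 8/8 · (6,4)R 5/5
Row 7: (7,1)R 2/3 · (7,2)R 4/5 · (7,3)R 5/5 · (7,4)R 3/3
The smallest same-type fraction is 0/4 at (1,3), which reduces to 0/1. Any threshold above that leaves this resident unsatisfied.

0/1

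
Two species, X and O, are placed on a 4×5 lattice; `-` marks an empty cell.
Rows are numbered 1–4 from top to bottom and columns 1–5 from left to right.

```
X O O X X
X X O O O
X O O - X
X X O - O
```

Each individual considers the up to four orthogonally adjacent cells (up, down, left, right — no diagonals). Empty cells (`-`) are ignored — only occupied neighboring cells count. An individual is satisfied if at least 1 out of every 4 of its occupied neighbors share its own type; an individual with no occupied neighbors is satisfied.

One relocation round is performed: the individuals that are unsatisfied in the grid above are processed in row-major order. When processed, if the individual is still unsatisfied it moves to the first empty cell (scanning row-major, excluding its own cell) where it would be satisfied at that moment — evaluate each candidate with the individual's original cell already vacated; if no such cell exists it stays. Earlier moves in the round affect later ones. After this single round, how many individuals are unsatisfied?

1

Initially unsatisfied (in order): (3,5), (4,5).
  (3,5): no empty cell satisfies it; stays.
  (4,5) → (3,4).
Resulting grid:
X O O X X
X X O O O
X O O O X
X X O - -
Unsatisfied now: (3,5).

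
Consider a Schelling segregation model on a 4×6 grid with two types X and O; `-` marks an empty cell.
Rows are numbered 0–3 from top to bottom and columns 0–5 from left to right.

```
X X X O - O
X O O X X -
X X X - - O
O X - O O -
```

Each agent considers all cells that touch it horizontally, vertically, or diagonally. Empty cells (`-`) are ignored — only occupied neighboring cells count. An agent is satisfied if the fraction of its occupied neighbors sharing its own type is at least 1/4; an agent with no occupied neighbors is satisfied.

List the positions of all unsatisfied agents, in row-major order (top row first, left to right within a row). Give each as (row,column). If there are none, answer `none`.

(0,0)X 2/3 ok
(0,1)X 3/5 ok
(0,2)X 2/5 ok
(0,3)O 1/4 ok
(0,5)O 0/1 unhappy
(1,0)X 4/5 ok
(1,1)O 1/8 unhappy
(1,2)O 2/7 ok
(1,3)X 3/5 ok
(1,4)X 1/4 ok
(2,0)X 3/5 ok
(2,1)X 4/7 ok
(2,2)X 3/6 ok
(2,5)O 1/2 ok
(3,0)O 0/3 unhappy
(3,1)X 3/4 ok
(3,3)O 1/2 ok
(3,4)O 2/2 ok

(0,5), (1,1), (3,0)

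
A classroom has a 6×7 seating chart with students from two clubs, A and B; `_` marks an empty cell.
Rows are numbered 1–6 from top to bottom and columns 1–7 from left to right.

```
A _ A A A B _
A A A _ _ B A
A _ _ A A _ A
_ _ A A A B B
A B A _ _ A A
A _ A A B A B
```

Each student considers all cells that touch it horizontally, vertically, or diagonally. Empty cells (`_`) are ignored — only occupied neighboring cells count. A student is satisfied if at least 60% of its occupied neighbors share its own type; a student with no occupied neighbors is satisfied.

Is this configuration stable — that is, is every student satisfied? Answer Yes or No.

No

(1,1)A 2/2 ✓
(1,3)A 3/3 ✓
(1,4)A 3/3 ✓
(1,5)A 1/3 ✗
(1,6)B 1/3 ✗
(2,1)A 3/3 ✓
(2,2)A 5/5 ✓
(2,3)A 4/4 ✓
(2,6)B 1/5 ✗
(2,7)A 1/3 ✗
(3,1)A 2/2 ✓
(3,4)A 5/5 ✓
(3,5)A 3/5 ✓
(3,7)A 1/4 ✗
(4,3)A 3/4 ✓
(4,4)A 5/5 ✓
(4,5)A 4/5 ✓
(4,6)B 1/6 ✗
(4,7)B 1/4 ✗
(5,1)A 1/2 ✗
(5,2)B 0/5 ✗
(5,3)A 4/5 ✓
(5,6)A 3/7 ✗
(5,7)A 2/5 ✗
(6,1)A 1/2 ✗
(6,3)A 2/3 ✓
(6,4)A 2/3 ✓
(6,5)B 0/3 ✗
(6,6)A 2/4 ✗
(6,7)B 0/3 ✗
For instance (1,5) has only 1/3 same-type neighbors, below 3/5.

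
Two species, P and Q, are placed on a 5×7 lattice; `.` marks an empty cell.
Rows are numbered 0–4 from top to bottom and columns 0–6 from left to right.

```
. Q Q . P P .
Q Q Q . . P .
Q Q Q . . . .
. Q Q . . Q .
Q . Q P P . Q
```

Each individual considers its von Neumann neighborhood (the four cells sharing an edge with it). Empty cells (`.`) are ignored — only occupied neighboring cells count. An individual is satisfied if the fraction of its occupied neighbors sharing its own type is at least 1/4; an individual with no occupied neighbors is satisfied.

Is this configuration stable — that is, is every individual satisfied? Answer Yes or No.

Row 0: (0,1)Q 2/2 satisfied · (0,2)Q 2/2 satisfied · (0,4)P 1/1 satisfied · (0,5)P 2/2 satisfied
Row 1: (1,0)Q 2/2 satisfied · (1,1)Q 4/4 satisfied · (1,2)Q 3/3 satisfied · (1,5)P 1/1 satisfied
Row 2: (2,0)Q 2/2 satisfied · (2,1)Q 4/4 satisfied · (2,2)Q 3/3 satisfied
Row 3: (3,1)Q 2/2 satisfied · (3,2)Q 3/3 satisfied · (3,5)Q 0/0 satisfied
Row 4: (4,0)Q 0/0 satisfied · (4,2)Q 1/2 satisfied · (4,3)P 1/2 satisfied · (4,4)P 1/1 satisfied · (4,6)Q 0/0 satisfied
All meet the threshold, so the configuration is stable.

Yes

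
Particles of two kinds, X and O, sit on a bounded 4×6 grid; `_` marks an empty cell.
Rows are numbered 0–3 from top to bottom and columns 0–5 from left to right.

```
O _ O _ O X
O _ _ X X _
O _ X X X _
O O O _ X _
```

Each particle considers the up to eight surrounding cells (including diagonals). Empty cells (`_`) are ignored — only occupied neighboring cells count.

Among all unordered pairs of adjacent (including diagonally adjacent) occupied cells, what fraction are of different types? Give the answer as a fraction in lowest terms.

Scan each occupied cell's neighbors to the right and below (and the two forward diagonals) so each pair is counted once.
Row 0: O(0,0)–O(1,0)= O(0,2)–X(1,3)≠ O(0,4)–X(0,5)≠ O(0,4)–X(1,4)≠ O(0,4)–X(1,3)≠ X(0,5)–X(1,4)=  → 4/6 unlike.
Row 1: O(1,0)–O(2,0)= X(1,3)–X(1,4)= X(1,3)–X(2,3)= X(1,3)–X(2,4)= X(1,3)–X(2,2)= X(1,4)–X(2,4)= X(1,4)–X(2,3)=  → 0/7 unlike.
Row 2: O(2,0)–O(3,0)= O(2,0)–O(3,1)= X(2,2)–X(2,3)= X(2,2)–O(3,2)≠ X(2,2)–O(3,1)≠ X(2,3)–X(2,4)= X(2,3)–X(3,4)= X(2,3)–O(3,2)≠ X(2,4)–X(3,4)=  → 3/9 unlike.
Row 3: O(3,0)–O(3,1)= O(3,1)–O(3,2)=  → 0/2 unlike.
Total adjacent occupied pairs: 24; unlike-type pairs: 7.
7/24 is already in lowest terms.

7/24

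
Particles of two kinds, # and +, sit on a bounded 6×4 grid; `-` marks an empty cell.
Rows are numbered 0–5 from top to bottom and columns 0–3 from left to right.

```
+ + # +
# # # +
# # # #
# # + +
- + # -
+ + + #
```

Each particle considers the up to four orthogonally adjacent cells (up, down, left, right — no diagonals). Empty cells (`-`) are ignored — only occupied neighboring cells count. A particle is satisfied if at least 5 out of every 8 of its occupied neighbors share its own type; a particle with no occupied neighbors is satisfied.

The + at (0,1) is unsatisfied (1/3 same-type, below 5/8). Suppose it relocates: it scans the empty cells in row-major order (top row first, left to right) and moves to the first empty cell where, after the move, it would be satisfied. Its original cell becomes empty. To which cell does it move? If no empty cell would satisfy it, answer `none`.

Vacating (0,1). Empty cells in order:
  (4,0): 2/3 same-type → satisfied — stop here.

(4,0)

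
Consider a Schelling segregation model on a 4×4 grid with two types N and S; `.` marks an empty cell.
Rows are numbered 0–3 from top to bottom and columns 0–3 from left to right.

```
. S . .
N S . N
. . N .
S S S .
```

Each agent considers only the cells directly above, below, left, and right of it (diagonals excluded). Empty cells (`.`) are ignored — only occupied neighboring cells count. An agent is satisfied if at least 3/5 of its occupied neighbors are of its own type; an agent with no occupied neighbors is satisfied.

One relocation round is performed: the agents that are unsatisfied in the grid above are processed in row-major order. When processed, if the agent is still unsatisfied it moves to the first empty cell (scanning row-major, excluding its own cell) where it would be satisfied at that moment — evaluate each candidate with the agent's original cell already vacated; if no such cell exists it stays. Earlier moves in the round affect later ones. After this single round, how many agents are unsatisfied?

Initially unsatisfied (in order): (1,0), (1,1), (2,2), (3,2).
  (1,0) → (0,3).
  (1,1): now satisfied by earlier moves; stays.
  (2,2) → (2,3).
  (3,2): now satisfied by earlier moves; stays.
Resulting grid:
. S . N
. S . N
. . . N
S S S .
All satisfied now.

0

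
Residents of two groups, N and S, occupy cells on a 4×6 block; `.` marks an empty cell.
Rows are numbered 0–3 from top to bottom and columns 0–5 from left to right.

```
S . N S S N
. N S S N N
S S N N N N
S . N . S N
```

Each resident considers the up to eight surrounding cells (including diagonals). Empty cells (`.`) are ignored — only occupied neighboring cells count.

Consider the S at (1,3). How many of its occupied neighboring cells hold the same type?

Occupied neighbors of (1,3): (0,2)=N, (0,3)=S, (0,4)=S, (1,2)=S, (1,4)=N, (2,2)=N, (2,3)=N, (2,4)=N.
Same type (S): 3 of 8.

3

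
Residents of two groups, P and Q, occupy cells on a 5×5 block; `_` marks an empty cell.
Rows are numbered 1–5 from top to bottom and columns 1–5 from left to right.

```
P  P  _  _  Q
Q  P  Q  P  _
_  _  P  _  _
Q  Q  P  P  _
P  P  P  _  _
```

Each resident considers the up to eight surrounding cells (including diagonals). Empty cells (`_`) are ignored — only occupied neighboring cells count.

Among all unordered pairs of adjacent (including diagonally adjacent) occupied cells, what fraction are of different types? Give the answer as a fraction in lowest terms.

15/29

Scan each occupied cell's neighbors to the right and below (and the two forward diagonals) so each pair is counted once.
From row 1: 4 unlike of 7 pairs (running 4/7).
From row 2: 4 unlike of 6 pairs (running 8/13).
From row 3: 1 unlike of 3 pairs (running 9/16).
From row 4: 6 unlike of 11 pairs (running 15/27).
From row 5: 0 unlike of 2 pairs (running 15/29).
Total adjacent occupied pairs: 29; unlike-type pairs: 15.
15/29 is already in lowest terms.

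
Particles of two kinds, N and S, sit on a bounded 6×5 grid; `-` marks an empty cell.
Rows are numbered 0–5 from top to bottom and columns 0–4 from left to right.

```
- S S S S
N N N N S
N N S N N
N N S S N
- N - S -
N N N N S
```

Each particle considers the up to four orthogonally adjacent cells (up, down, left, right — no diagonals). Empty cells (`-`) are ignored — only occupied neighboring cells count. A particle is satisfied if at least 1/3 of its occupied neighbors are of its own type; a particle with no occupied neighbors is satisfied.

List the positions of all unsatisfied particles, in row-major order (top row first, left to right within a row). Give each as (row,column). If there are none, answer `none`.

Row 0: (0,1)S 1/2 ✓ · (0,2)S 2/3 ✓ · (0,3)S 2/3 ✓ · (0,4)S 2/2 ✓
Row 1: (1,0)N 2/2 ✓ · (1,1)N 3/4 ✓ · (1,2)N 2/4 ✓ · (1,3)N 2/4 ✓ · (1,4)S 1/3 ✓
Row 2: (2,0)N 3/3 ✓ · (2,1)N 3/4 ✓ · (2,2)S 1/4 ✗ · (2,3)N 2/4 ✓ · (2,4)N 2/3 ✓
Row 3: (3,0)N 2/2 ✓ · (3,1)N 3/4 ✓ · (3,2)S 2/3 ✓ · (3,3)S 2/4 ✓ · (3,4)N 1/2 ✓
Row 4: (4,1)N 2/2 ✓ · (4,3)S 1/2 ✓
Row 5: (5,0)N 1/1 ✓ · (5,1)N 3/3 ✓ · (5,2)N 2/2 ✓ · (5,3)N 1/3 ✓ · (5,4)S 0/1 ✗

(2,2), (5,4)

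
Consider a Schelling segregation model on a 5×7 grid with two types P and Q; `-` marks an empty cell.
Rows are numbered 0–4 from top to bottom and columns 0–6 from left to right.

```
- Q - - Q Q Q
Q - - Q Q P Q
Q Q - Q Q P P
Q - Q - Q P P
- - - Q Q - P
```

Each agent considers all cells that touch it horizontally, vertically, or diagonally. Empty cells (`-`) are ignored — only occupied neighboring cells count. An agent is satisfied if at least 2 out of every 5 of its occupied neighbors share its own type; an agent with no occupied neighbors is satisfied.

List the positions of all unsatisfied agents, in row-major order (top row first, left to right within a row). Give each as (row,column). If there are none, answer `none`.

Row 0: (0,1)Q 1/1 ok · (0,4)Q 3/4 ok · (0,5)Q 4/5 ok · (0,6)Q 2/3 ok
Row 1: (1,0)Q 3/3 ok · (1,3)Q 4/4 ok · (1,4)Q 5/7 ok · (1,5)P 2/8 unhappy · (1,6)Q 2/5 ok
Row 2: (2,0)Q 3/3 ok · (2,1)Q 4/4 ok · (2,3)Q 5/5 ok · (2,4)Q 4/7 ok · (2,5)P 4/8 ok · (2,6)P 4/5 ok
Row 3: (3,0)Q 2/2 ok · (3,2)Q 3/3 ok · (3,4)Q 4/6 ok · (3,5)P 4/7 ok · (3,6)P 4/4 ok
Row 4: (4,3)Q 3/3 ok · (4,4)Q 2/3 ok · (4,6)P 2/2 ok

(1,5)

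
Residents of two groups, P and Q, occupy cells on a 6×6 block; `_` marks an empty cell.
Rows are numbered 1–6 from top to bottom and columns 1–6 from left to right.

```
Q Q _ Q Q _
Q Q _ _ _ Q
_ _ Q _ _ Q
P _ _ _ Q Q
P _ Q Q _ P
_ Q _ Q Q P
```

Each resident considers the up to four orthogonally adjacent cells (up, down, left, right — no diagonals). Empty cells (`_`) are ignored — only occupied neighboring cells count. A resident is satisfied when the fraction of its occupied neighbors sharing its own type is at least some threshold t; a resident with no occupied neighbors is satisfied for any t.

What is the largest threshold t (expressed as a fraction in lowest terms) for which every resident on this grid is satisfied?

1/2

(1,1)Q 2/2
(1,2)Q 2/2
(1,4)Q 1/1
(1,5)Q 1/1
(2,1)Q 2/2
(2,2)Q 2/2
(2,6)Q 1/1
(3,3)Q — no occupied neighbors
(3,6)Q 2/2
(4,1)P 1/1
(4,5)Q 1/1
(4,6)Q 2/3
(5,1)P 1/1
(5,3)Q 1/1
(5,4)Q 2/2
(5,6)P 1/2
(6,2)Q — no occupied neighbors
(6,4)Q 2/2
(6,5)Q 1/2
(6,6)P 1/2
The smallest same-type fraction is 1/2 at (5,6), which reduces to 1/2. Any threshold above that leaves this resident unsatisfied.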